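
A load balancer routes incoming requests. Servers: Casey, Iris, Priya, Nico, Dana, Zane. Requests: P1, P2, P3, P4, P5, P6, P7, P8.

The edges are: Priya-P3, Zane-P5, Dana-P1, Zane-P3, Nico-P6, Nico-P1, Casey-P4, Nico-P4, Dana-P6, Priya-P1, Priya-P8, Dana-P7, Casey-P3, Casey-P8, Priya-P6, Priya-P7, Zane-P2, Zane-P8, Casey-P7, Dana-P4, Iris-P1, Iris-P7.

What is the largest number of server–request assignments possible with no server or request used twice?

6

For example, pair Casey→P8, Iris→P7, Priya→P3, Nico→P6, Dana→P1, Zane→P5.
All 6 servers are matched, so no larger matching exists.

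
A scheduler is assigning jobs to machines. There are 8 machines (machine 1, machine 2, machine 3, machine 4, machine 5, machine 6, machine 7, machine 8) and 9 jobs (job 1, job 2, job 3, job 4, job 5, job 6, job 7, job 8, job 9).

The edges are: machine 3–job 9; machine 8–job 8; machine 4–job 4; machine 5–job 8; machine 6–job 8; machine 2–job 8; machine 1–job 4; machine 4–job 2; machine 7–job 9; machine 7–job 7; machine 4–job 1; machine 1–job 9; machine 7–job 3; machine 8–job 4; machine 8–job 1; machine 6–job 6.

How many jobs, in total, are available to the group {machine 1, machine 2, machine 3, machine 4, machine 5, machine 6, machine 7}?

The union of neighbours of {machine 1, machine 2, machine 3, machine 4, machine 5, machine 6, machine 7} is {job 1, job 2, job 3, job 4, job 6, job 7, job 8, job 9}, which has 8 elements.
Since |N(S)| = 8 ≥ |S| = 7, Hall's condition holds for this subset.

8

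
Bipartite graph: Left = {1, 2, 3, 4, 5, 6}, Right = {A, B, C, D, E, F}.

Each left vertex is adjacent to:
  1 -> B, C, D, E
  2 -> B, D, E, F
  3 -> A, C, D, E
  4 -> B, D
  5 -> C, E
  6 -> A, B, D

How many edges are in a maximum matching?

6

One maximum matching: 1–E, 2–F, 3–A, 4–D, 5–C, 6–B.
This saturates every left vertex, so 6 is the maximum.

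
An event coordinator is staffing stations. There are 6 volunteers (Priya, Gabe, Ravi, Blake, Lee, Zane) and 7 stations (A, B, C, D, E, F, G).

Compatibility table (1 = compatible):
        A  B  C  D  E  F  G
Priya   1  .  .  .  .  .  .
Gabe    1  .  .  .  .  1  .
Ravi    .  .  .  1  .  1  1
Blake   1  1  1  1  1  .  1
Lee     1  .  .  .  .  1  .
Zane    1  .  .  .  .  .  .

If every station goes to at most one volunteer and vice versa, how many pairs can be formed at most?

4

For example, pair Priya-A, Gabe-F, Ravi-D, Blake-G.
The set {Priya, Gabe, Lee, Zane} has only 2 neighbours ({A, F}), so by Hall's theorem at most 4 of the 6 volunteers can be matched.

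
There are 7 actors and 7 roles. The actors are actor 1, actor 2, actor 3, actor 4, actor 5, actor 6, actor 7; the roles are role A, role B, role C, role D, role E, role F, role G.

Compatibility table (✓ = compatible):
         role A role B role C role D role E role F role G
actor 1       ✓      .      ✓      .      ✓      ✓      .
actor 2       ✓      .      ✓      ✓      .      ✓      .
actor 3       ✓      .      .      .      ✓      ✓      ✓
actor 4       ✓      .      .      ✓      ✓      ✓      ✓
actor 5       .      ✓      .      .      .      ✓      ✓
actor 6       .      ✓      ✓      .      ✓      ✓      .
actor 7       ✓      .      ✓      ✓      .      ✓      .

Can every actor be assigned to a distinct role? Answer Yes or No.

Yes

One maximum matching: actor 1–role C, actor 2–role F, actor 3–role G, actor 4–role A, actor 5–role B, actor 6–role E, actor 7–role D.
All 7 actors are covered.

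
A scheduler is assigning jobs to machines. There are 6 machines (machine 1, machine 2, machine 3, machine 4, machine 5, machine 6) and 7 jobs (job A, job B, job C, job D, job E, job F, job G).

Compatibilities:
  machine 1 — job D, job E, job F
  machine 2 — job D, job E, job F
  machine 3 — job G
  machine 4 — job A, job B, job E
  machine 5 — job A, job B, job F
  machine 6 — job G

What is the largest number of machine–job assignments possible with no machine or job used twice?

A valid assignment of size 5: machine 1–job D, machine 2–job F, machine 3–job G, machine 4–job E, machine 5–job A.
The set {machine 3, machine 6} has only 1 neighbour ({job G}), so by Hall's theorem at most 5 of the 6 machines can be matched.

5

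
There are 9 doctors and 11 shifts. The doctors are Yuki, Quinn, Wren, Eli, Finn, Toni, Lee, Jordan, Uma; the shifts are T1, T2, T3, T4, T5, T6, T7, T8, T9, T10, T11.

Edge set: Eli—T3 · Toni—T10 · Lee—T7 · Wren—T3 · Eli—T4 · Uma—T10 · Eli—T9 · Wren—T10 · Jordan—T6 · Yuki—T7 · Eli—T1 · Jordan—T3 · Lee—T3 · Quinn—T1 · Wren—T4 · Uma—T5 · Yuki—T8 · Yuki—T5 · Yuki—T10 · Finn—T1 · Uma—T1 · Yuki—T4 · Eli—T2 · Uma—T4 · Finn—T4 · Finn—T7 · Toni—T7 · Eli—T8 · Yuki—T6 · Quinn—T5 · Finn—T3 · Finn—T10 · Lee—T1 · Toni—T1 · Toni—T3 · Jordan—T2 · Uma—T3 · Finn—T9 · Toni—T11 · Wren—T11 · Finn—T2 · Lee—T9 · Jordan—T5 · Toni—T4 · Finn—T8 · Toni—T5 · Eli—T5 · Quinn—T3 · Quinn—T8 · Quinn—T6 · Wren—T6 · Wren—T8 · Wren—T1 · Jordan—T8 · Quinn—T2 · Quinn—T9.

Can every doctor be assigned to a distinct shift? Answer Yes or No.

One maximum matching: Yuki→T8, Quinn→T6, Wren→T4, Eli→T1, Finn→T7, Toni→T5, Lee→T9, Jordan→T3, Uma→T10.
All 9 doctors are covered.

Yes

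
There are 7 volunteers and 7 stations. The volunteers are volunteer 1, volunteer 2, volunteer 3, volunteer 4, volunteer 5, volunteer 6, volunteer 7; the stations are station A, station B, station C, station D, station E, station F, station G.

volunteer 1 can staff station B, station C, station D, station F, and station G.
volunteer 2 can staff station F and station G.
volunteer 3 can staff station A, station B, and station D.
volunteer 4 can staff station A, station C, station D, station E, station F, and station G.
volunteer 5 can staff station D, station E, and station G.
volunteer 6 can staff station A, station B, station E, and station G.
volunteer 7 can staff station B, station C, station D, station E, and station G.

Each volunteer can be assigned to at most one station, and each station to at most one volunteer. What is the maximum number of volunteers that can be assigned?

For example, pair volunteer 1→station B, volunteer 2→station G, volunteer 3→station A, volunteer 4→station F, volunteer 5→station D, volunteer 6→station E, volunteer 7→station C.
This saturates every volunteer, so 7 is the maximum.

7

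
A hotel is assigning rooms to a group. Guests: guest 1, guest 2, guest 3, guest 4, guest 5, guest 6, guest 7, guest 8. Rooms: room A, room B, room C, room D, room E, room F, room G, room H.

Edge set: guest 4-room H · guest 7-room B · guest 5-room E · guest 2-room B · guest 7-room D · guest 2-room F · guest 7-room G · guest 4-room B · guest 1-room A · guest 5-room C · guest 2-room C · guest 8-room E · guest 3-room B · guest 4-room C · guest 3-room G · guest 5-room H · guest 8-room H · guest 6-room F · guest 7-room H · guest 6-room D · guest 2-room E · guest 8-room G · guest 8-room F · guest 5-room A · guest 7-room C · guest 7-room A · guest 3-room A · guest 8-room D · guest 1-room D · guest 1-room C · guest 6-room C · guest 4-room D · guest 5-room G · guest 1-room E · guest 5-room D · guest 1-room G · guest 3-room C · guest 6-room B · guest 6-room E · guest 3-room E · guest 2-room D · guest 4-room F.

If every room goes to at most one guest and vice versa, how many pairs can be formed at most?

A valid assignment of size 8: guest 1-room G, guest 2-room E, guest 3-room A, guest 4-room B, guest 5-room H, guest 6-room F, guest 7-room C, guest 8-room D.
All 8 guests are matched, so no larger matching exists.

8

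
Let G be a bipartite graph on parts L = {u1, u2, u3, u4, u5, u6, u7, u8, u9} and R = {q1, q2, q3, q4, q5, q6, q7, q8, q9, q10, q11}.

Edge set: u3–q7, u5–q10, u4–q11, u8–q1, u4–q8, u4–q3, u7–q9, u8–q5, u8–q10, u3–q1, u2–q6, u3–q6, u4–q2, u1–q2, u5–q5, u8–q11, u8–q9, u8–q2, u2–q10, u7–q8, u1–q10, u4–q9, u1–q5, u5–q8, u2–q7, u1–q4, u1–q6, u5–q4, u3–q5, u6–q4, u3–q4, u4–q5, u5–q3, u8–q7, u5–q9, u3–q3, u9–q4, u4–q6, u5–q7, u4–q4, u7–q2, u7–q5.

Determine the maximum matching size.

For example, pair u1→q5, u2→q10, u3→q7, u4→q6, u5→q8, u6→q4, u7→q2, u8→q9.
The set {u6, u9} has only 1 neighbour ({q4}), so by Hall's theorem at most 8 of the 9 left vertices can be matched.

8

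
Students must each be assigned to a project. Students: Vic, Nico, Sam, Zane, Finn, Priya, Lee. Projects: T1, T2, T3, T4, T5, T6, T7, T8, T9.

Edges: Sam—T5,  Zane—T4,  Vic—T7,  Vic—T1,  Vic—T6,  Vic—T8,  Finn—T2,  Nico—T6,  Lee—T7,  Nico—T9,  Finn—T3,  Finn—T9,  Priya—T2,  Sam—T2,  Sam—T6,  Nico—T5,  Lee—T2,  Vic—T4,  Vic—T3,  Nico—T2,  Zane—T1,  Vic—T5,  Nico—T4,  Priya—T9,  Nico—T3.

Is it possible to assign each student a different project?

For example, pair Vic→T4, Nico→T5, Sam→T6, Zane→T1, Finn→T2, Priya→T9, Lee→T7.
All 7 students are covered.

Yes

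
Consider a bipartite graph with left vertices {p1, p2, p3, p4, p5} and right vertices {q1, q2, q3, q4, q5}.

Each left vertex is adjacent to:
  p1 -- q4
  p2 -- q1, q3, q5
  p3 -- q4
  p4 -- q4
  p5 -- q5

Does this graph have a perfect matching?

No

The set {p1, p3, p4} has only 1 neighbour ({q4}), so by Hall's theorem at most 3 of the 5 left vertices can be matched.
Hence no matching covers every left vertex.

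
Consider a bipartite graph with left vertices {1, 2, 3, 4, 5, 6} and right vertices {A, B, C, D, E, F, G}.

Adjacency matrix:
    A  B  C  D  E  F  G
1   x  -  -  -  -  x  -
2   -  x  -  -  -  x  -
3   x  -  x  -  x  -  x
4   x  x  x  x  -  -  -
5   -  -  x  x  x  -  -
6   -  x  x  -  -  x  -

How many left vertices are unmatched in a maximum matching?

0

One maximum matching: 1-A, 2-F, 3-E, 4-C, 5-D, 6-B.
All 6 left vertices are matched, so no larger matching exists.
That matches 6 of the 6, leaving 0 unmatched; no matching can do better.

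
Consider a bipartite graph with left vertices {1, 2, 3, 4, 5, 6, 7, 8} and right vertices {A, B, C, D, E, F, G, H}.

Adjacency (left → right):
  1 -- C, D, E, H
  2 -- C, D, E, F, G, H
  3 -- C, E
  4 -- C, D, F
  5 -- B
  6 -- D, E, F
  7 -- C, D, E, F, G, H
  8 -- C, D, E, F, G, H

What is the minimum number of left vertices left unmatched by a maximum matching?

For example, pair 1→H, 2→E, 3→C, 4→F, 5→B, 6→D, 7→G.
The set {1, 2, 3, 4, 6, 7, 8} has only 6 neighbours ({C, D, E, F, G, H}), so by Hall's theorem at most 7 of the 8 left vertices can be matched.
That matches 7 of the 8, leaving 1 unmatched; no matching can do better.

1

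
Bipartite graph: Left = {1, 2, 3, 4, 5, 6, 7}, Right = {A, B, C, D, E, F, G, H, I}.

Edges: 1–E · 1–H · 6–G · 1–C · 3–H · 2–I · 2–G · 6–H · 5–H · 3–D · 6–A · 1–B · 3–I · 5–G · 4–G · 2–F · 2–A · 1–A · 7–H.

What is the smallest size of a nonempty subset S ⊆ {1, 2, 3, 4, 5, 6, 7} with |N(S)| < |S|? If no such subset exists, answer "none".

3

Take S = {4, 5, 7}. Its neighbourhood is {G, H}, so |N(S)| = 2 < |S| = 3.
Every subset of size less than 3 has at least as many neighbours as members, so 3 is the minimum.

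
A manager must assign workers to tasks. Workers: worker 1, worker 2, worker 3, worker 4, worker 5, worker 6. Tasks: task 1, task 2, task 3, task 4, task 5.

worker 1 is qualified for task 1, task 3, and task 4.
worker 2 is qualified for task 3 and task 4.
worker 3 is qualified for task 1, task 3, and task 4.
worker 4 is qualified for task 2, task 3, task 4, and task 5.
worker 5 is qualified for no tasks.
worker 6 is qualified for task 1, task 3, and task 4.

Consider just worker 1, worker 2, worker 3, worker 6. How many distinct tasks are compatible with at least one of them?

3

The union of neighbours of {worker 1, worker 2, worker 3, worker 6} is {task 1, task 3, task 4}, which has 3 elements.
Since |N(S)| = 3 < |S| = 4, Hall's condition fails for this subset.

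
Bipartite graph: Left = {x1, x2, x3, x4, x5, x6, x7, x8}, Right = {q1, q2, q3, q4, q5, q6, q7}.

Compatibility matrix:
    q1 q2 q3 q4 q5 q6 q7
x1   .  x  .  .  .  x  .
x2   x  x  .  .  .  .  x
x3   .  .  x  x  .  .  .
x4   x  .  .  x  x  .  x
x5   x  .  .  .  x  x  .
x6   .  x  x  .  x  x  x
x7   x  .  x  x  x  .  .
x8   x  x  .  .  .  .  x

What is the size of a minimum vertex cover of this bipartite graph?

7

A maximum matching has 7 edges (e.g. x1–q6, x2–q2, x3–q3, x4–q7, x5–q1, x6–q5, x7–q4).
By König's theorem the minimum vertex cover has the same size. One such cover is {q1, q2, q3, q4, q5, q6, q7}.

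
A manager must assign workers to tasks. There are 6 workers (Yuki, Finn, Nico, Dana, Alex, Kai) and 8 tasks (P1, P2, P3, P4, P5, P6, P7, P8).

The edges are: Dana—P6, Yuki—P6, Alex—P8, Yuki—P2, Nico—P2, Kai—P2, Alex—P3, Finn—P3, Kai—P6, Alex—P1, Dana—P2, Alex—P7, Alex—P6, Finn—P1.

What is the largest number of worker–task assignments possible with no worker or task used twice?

4

One maximum matching: Yuki-P6, Finn-P3, Nico-P2, Alex-P1.
The set {Yuki, Nico, Dana, Kai} has only 2 neighbours ({P2, P6}), so by Hall's theorem at most 4 of the 6 workers can be matched.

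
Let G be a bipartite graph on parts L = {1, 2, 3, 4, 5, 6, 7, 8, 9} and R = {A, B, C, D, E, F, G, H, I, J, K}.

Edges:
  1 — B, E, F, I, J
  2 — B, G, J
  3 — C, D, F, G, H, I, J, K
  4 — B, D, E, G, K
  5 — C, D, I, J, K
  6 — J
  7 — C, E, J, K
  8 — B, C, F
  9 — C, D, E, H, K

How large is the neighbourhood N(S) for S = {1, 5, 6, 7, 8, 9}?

9

The union of neighbours of {1, 5, 6, 7, 8, 9} is {B, C, D, E, F, H, I, J, K}, which has 9 elements.
Since |N(S)| = 9 ≥ |S| = 6, Hall's condition holds for this subset.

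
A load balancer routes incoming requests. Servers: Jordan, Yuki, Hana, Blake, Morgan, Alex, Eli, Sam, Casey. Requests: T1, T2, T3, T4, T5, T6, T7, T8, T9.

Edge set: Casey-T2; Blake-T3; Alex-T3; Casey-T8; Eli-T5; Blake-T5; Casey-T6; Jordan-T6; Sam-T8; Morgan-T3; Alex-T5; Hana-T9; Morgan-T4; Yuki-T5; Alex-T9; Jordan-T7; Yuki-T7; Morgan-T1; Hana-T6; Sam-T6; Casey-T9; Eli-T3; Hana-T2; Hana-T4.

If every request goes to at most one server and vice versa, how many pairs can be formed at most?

9

For example, pair Jordan–T6, Yuki–T7, Hana–T4, Blake–T3, Morgan–T1, Alex–T9, Eli–T5, Sam–T8, Casey–T2.
This saturates every server, so 9 is the maximum.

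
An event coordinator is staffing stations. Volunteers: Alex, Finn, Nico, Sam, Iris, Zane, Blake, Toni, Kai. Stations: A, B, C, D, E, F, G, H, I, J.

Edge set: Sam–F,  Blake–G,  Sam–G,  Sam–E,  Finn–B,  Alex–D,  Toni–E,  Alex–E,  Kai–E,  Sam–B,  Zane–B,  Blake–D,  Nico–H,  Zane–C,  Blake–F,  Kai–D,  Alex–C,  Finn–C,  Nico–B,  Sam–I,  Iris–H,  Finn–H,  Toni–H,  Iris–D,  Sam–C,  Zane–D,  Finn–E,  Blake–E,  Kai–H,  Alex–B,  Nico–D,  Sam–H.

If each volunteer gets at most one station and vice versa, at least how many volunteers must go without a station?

For example, pair Alex-C, Finn-E, Nico-D, Sam-G, Iris-H, Zane-B, Blake-F.
The set {Alex, Finn, Nico, Iris, Zane, Toni, Kai} has only 5 neighbours ({B, C, D, E, H}), so by Hall's theorem at most 7 of the 9 volunteers can be matched.
That matches 7 of the 9, leaving 2 unmatched; no matching can do better.

2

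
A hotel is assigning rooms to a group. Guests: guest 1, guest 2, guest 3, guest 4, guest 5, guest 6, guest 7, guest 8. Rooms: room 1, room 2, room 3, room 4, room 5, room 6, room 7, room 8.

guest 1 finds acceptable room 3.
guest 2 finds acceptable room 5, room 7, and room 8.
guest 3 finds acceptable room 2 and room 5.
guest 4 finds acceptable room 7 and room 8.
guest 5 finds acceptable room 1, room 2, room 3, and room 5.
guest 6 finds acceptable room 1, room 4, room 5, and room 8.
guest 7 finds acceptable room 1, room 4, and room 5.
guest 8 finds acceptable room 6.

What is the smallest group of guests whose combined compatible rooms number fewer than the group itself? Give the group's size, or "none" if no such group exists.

none

A matching saturating every guest exists, for instance guest 1→room 3, guest 2→room 5, guest 3→room 2, guest 4→room 7, guest 5→room 1, guest 6→room 8, guest 7→room 4, guest 8→room 6.
By Hall's marriage theorem, this means |N(S)| ≥ |S| for every subset S, so no violating subset exists.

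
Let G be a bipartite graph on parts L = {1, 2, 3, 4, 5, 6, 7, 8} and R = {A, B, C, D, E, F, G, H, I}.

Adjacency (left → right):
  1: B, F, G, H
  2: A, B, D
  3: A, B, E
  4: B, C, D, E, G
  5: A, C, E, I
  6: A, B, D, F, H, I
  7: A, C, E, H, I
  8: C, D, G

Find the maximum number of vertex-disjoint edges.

8

One maximum matching: 1–F, 2–D, 3–B, 4–E, 5–I, 6–H, 7–A, 8–G.
All 8 left vertices are matched, so no larger matching exists.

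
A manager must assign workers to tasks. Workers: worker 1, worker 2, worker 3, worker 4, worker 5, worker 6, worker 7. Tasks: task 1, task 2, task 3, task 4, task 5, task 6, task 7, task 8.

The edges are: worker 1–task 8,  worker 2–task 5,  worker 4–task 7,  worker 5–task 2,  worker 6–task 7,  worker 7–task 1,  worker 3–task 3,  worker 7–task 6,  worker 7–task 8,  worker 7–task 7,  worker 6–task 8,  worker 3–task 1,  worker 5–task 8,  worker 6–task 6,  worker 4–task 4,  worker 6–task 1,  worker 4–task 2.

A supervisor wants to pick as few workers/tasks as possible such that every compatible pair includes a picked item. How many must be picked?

The 7 edges worker 1–task 8, worker 2–task 5, worker 3–task 3, worker 4–task 4, worker 5–task 2, worker 6–task 1, worker 7–task 7 form a matching, so any vertex cover needs at least 7 vertices (one per matched edge).
Conversely {worker 1, worker 2, worker 3, worker 4, worker 5, worker 6, worker 7} meets every edge and has exactly 7 vertices, so 7 is optimal.

7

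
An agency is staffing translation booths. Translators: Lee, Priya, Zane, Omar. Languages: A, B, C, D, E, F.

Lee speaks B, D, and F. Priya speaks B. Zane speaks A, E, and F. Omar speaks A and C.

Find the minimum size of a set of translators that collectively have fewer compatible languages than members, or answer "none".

none

A matching saturating every translator exists, for instance Lee→F, Priya→B, Zane→E, Omar→C.
By Hall's marriage theorem, this means |N(S)| ≥ |S| for every subset S, so no violating subset exists.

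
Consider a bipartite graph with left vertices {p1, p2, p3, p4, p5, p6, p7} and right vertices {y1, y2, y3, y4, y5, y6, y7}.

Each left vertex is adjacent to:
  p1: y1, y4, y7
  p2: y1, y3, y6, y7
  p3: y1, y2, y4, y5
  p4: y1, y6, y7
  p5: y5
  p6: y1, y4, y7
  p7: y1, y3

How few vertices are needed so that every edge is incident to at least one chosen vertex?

7

A maximum matching has 7 edges (e.g. p1–y4, p2–y1, p3–y2, p4–y6, p5–y5, p6–y7, p7–y3).
By König's theorem the minimum vertex cover has the same size. One such cover is {p1, p2, p3, p4, p5, p6, p7}.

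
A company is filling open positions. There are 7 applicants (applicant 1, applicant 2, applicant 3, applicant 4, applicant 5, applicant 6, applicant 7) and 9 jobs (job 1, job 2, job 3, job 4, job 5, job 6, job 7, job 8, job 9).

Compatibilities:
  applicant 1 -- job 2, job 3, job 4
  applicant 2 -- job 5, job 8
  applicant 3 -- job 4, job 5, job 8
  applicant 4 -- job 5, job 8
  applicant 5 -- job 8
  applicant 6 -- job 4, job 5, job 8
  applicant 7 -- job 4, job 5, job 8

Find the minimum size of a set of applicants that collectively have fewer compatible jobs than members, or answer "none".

Take S = {applicant 2, applicant 4, applicant 5}. Its neighbourhood is {job 5, job 8}, so |N(S)| = 2 < |S| = 3.
Every subset of size less than 3 has at least as many neighbours as members, so 3 is the minimum.

3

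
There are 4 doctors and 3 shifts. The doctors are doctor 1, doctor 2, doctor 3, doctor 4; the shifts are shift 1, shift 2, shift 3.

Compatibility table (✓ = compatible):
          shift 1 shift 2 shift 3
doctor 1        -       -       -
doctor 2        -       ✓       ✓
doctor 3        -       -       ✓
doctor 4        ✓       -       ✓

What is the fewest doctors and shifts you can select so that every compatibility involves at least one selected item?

The 3 edges doctor 2–shift 2, doctor 3–shift 3, doctor 4–shift 1 form a matching, so any vertex cover needs at least 3 vertices (one per matched edge).
Conversely {doctor 2, doctor 3, doctor 4} meets every edge and has exactly 3 vertices, so 3 is optimal.

3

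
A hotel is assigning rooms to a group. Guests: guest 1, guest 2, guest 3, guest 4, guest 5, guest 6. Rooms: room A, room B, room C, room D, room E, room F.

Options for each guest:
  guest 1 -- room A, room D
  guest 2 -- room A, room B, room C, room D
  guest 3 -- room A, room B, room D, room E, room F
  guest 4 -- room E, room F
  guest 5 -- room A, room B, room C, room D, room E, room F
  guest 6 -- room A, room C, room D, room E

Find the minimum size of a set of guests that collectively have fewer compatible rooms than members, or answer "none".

none

A matching saturating every guest exists, for instance guest 1→room A, guest 2→room B, guest 3→room F, guest 4→room E, guest 5→room C, guest 6→room D.
By Hall's marriage theorem, this means |N(S)| ≥ |S| for every subset S, so no violating subset exists.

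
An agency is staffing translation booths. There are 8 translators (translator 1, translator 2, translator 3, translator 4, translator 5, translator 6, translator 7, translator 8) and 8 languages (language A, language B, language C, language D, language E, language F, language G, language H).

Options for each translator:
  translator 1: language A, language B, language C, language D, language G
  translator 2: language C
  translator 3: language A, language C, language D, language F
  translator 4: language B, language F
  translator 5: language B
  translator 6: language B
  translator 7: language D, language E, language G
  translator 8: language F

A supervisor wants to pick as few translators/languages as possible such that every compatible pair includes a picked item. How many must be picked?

6

{translator 1, translator 2, translator 3, translator 7, language B, language F} is a vertex cover of size 6: every edge has an endpoint in this set.
No smaller cover exists because translator 1–language D, translator 2–language C, translator 3–language A, translator 4–language F, translator 5–language B, translator 7–language G is a matching of size 6, and a cover must include an endpoint of each of these disjoint edges (König's theorem).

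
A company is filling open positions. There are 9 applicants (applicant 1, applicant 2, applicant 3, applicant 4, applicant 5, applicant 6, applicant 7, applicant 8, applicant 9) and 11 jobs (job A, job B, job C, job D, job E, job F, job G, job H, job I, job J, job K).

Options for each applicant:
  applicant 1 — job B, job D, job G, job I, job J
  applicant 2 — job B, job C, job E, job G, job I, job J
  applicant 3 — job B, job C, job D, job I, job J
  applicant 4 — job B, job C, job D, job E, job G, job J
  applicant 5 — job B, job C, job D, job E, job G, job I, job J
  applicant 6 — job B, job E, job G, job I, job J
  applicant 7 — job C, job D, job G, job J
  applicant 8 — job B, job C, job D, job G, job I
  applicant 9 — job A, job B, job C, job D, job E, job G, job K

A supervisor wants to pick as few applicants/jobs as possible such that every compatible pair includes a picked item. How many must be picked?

{applicant 9, job B, job C, job D, job E, job G, job I, job J} is a vertex cover of size 8: every edge has an endpoint in this set.
No smaller cover exists because applicant 1–job I, applicant 2–job E, applicant 3–job C, applicant 4–job D, applicant 5–job G, applicant 6–job B, applicant 7–job J, applicant 9–job K is a matching of size 8, and a cover must include an endpoint of each of these disjoint edges (König's theorem).

8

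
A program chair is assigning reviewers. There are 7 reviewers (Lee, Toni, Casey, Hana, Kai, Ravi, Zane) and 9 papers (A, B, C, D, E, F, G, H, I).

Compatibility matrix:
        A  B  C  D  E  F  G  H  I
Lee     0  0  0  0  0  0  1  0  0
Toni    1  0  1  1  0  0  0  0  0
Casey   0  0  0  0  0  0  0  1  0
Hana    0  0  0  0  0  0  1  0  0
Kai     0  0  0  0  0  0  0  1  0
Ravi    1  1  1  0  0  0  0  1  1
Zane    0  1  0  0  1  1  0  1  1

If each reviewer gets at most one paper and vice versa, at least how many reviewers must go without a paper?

A valid assignment of size 5: Lee→G, Toni→C, Casey→H, Ravi→A, Zane→E.
The set {Lee, Casey, Hana, Kai} has only 2 neighbours ({G, H}), so by Hall's theorem at most 5 of the 7 reviewers can be matched.
That matches 5 of the 7, leaving 2 unmatched; no matching can do better.

2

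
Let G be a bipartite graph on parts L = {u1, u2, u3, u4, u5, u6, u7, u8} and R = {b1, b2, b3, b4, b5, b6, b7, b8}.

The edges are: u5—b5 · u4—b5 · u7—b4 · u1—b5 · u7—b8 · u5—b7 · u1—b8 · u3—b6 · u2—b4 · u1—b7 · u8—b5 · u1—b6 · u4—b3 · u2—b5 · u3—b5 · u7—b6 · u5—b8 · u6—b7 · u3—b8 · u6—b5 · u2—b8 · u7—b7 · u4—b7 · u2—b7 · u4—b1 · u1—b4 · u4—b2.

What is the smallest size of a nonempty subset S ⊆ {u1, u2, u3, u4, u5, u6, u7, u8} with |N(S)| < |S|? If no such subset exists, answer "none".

6

Take S = {u1, u2, u3, u5, u6, u7}. Its neighbourhood is {b4, b5, b6, b7, b8}, so |N(S)| = 5 < |S| = 6.
Every subset of size less than 6 has at least as many neighbours as members, so 6 is the minimum.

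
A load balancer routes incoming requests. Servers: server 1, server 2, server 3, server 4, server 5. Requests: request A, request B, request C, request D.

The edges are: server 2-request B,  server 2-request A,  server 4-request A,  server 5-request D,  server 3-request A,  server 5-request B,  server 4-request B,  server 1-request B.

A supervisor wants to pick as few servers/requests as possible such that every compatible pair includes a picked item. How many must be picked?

A maximum matching has 3 edges (e.g. server 1–request B, server 2–request A, server 5–request D).
By König's theorem the minimum vertex cover has the same size. One such cover is {server 5, request A, request B}.

3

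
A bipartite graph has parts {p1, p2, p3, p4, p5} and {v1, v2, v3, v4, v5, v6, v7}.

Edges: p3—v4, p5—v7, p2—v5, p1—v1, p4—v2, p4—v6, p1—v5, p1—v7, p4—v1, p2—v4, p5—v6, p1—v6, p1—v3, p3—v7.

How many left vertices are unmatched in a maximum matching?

For example, pair p1-v3, p2-v4, p3-v7, p4-v2, p5-v6.
All 5 left vertices are matched, so no larger matching exists.
That matches 5 of the 5, leaving 0 unmatched; no matching can do better.

0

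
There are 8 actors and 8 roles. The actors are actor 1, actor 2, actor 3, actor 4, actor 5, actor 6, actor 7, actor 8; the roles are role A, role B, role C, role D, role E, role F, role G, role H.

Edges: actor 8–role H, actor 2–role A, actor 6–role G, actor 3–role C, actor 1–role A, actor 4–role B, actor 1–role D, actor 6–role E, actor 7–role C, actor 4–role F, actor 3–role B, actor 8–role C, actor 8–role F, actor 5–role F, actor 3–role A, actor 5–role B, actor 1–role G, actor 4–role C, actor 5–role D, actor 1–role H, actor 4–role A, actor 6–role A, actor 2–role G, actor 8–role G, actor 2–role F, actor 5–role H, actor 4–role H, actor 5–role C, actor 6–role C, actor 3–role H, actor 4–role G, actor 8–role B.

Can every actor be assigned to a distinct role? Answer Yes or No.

Yes

For example, pair actor 1-role D, actor 2-role A, actor 3-role B, actor 4-role F, actor 5-role H, actor 6-role E, actor 7-role C, actor 8-role G.
Every actor is matched, so this is a perfect matching.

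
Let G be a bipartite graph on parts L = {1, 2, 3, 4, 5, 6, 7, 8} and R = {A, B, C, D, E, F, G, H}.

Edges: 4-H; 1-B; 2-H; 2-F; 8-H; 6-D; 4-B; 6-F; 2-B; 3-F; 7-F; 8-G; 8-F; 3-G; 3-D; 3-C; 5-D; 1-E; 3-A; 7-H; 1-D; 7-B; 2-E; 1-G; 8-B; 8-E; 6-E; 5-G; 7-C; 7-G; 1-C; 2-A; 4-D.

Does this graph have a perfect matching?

A valid assignment of size 8: 1-C, 2-E, 3-A, 4-B, 5-D, 6-F, 7-H, 8-G.
Every left vertex is matched, so this is a perfect matching.

Yes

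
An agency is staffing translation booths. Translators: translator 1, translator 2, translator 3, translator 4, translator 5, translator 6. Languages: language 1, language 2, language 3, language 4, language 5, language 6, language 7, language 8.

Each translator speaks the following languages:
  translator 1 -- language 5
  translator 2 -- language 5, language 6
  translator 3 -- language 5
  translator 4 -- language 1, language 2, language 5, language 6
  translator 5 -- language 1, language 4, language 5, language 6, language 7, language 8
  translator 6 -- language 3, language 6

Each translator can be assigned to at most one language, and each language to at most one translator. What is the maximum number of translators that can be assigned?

For example, pair translator 1-language 5, translator 2-language 6, translator 4-language 2, translator 5-language 8, translator 6-language 3.
The set {translator 1, translator 3} has only 1 neighbour ({language 5}), so by Hall's theorem at most 5 of the 6 translators can be matched.

5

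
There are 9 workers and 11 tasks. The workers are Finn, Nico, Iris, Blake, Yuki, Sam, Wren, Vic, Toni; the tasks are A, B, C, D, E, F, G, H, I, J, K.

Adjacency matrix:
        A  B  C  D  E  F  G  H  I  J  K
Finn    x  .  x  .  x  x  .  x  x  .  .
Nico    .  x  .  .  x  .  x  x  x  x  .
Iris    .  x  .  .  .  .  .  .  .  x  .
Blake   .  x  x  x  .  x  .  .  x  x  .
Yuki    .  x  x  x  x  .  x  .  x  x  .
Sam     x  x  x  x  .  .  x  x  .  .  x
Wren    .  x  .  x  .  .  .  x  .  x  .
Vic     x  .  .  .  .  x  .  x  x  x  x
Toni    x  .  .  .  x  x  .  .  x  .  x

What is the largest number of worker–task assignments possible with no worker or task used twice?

For example, pair Finn–E, Nico–H, Iris–B, Blake–F, Yuki–J, Sam–G, Wren–D, Vic–A, Toni–K.
All 9 workers are matched, so no larger matching exists.

9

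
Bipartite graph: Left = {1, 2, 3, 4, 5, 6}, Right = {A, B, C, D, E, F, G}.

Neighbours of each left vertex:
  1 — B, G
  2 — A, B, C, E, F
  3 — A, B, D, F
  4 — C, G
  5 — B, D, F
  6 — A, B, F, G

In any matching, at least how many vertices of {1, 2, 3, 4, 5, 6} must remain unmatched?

0

A valid assignment of size 6: 1–G, 2–A, 3–D, 4–C, 5–F, 6–B.
This saturates every left vertex, so 6 is the maximum.
That matches 6 of the 6, leaving 0 unmatched; no matching can do better.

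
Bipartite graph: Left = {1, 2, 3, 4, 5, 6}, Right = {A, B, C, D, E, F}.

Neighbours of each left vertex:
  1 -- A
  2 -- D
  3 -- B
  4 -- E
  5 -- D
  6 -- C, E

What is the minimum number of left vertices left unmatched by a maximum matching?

One maximum matching: 1→A, 2→D, 3→B, 4→E, 6→C.
The set {2, 5} has only 1 neighbour ({D}), so by Hall's theorem at most 5 of the 6 left vertices can be matched.
That matches 5 of the 6, leaving 1 unmatched; no matching can do better.

1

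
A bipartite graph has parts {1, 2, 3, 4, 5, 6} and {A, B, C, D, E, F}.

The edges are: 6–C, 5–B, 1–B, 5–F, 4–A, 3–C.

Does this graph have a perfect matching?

No

The set {2, 3, 6} has only 1 neighbour ({C}), so by Hall's theorem at most 4 of the 6 left vertices can be matched.
Hence no matching covers every left vertex.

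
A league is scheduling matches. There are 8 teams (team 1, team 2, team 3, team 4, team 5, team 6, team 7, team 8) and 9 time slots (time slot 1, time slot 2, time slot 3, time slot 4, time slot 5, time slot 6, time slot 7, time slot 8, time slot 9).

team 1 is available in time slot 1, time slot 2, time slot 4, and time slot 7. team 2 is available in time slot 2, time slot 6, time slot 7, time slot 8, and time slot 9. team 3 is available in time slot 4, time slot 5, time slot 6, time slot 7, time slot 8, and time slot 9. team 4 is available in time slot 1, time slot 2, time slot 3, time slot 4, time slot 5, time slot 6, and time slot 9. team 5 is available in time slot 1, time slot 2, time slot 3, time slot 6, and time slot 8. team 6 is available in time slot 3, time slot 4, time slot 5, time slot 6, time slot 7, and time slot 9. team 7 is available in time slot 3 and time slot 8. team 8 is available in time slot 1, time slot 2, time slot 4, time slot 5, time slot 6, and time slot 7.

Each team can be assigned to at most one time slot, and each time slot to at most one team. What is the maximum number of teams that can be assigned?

8

One maximum matching: team 1-time slot 2, team 2-time slot 9, team 3-time slot 8, team 4-time slot 4, team 5-time slot 1, team 6-time slot 7, team 7-time slot 3, team 8-time slot 5.
This saturates every team, so 8 is the maximum.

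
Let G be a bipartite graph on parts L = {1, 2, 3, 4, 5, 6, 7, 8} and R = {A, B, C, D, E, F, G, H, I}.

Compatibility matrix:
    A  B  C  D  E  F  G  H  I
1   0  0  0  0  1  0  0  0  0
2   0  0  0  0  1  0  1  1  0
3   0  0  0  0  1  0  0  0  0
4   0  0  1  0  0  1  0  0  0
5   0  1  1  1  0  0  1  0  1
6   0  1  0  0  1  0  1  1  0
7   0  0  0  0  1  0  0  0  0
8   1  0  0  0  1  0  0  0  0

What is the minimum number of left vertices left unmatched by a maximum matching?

2

For example, pair 1-E, 2-H, 4-F, 5-G, 6-B, 8-A.
The set {1, 3, 7} has only 1 neighbour ({E}), so by Hall's theorem at most 6 of the 8 left vertices can be matched.
That matches 6 of the 8, leaving 2 unmatched; no matching can do better.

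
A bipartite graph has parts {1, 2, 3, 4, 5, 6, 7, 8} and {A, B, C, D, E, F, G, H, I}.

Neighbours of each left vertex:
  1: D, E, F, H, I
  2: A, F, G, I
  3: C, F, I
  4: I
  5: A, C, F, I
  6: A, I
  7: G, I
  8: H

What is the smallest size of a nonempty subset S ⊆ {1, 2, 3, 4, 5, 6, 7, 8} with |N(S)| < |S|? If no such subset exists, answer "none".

6

Take S = {2, 3, 4, 5, 6, 7}. Its neighbourhood is {A, C, F, G, I}, so |N(S)| = 5 < |S| = 6.
Every subset of size less than 6 has at least as many neighbours as members, so 6 is the minimum.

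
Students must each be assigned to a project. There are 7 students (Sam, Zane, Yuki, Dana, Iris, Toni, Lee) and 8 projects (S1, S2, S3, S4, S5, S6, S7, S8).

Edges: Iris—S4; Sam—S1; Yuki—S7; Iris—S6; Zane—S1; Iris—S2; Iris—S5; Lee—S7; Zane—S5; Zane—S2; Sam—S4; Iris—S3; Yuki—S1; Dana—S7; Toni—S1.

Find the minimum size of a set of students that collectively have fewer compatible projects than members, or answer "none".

2

Take S = {Dana, Lee}. Its neighbourhood is {S7}, so |N(S)| = 1 < |S| = 2.
No single vertex violates Hall's condition since each has at least one neighbour, so 2 is the minimum.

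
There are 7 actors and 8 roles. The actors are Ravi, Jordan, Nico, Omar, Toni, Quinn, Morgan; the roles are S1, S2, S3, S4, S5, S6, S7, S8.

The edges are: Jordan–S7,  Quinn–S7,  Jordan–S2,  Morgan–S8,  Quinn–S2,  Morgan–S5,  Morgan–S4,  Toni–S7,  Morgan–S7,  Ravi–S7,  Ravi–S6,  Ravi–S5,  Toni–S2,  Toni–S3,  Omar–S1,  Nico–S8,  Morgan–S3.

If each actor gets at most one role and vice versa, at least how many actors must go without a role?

0

One maximum matching: Ravi-S6, Jordan-S7, Nico-S8, Omar-S1, Toni-S3, Quinn-S2, Morgan-S4.
All 7 actors are matched, so no larger matching exists.
That matches 7 of the 7, leaving 0 unmatched; no matching can do better.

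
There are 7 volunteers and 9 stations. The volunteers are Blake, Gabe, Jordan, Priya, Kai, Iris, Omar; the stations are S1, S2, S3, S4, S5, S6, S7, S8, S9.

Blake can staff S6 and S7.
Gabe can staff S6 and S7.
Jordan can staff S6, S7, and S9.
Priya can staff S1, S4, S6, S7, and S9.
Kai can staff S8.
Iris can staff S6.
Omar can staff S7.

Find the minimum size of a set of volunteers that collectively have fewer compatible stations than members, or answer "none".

3

Take S = {Blake, Gabe, Iris}. Its neighbourhood is {S6, S7}, so |N(S)| = 2 < |S| = 3.
Every subset of size less than 3 has at least as many neighbours as members, so 3 is the minimum.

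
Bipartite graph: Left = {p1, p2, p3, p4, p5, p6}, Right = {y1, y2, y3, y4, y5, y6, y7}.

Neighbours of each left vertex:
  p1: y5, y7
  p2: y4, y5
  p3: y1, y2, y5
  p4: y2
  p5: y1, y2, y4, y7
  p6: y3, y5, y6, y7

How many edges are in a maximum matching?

A valid assignment of size 6: p1-y5, p2-y4, p3-y1, p4-y2, p5-y7, p6-y3.
All 6 left vertices are matched, so no larger matching exists.

6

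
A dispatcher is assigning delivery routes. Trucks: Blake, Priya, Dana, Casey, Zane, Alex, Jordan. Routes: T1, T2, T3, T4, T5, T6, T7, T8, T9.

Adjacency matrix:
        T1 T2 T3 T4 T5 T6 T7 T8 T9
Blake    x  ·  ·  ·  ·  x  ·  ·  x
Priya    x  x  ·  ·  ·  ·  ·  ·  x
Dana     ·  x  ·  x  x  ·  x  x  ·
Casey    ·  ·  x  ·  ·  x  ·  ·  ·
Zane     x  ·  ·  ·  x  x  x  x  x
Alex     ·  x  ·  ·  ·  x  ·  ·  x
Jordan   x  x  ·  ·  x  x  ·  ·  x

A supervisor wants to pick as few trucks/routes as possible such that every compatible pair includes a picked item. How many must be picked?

A maximum matching has 7 edges (e.g. Blake–T6, Priya–T2, Dana–T4, Casey–T3, Zane–T7, Alex–T9, Jordan–T5).
By König's theorem the minimum vertex cover has the same size. One such cover is {Blake, Priya, Dana, Casey, Zane, Alex, Jordan}.

7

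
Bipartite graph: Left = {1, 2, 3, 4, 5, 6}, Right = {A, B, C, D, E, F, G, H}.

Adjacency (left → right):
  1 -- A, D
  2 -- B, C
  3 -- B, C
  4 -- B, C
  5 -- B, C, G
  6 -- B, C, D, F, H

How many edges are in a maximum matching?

A valid assignment of size 5: 1–D, 2–C, 3–B, 5–G, 6–H.
The set {2, 3, 4} has only 2 neighbours ({B, C}), so by Hall's theorem at most 5 of the 6 left vertices can be matched.

5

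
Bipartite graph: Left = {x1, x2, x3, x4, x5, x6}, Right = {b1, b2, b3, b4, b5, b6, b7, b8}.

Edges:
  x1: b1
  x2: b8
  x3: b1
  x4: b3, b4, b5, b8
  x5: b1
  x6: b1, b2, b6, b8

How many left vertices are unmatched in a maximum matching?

2

For example, pair x1→b1, x2→b8, x4→b3, x6→b6.
The set {x1, x3, x5} has only 1 neighbour ({b1}), so by Hall's theorem at most 4 of the 6 left vertices can be matched.
That matches 4 of the 6, leaving 2 unmatched; no matching can do better.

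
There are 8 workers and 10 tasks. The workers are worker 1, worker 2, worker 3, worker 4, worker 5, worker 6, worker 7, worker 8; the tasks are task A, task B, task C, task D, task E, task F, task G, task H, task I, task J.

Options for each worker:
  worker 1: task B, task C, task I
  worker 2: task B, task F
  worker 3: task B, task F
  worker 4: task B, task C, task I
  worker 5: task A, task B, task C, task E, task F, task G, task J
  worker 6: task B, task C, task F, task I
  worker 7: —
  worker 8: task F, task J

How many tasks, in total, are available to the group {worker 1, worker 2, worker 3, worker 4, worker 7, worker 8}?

The union of neighbours of {worker 1, worker 2, worker 3, worker 4, worker 7, worker 8} is {task B, task C, task F, task I, task J}, which has 5 elements.
Since |N(S)| = 5 < |S| = 6, Hall's condition fails for this subset.

5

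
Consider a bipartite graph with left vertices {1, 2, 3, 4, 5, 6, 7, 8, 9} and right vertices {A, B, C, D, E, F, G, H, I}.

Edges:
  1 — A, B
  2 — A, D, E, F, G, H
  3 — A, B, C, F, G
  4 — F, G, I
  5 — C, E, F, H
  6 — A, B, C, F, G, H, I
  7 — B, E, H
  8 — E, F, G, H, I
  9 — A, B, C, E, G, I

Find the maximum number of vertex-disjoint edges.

A valid assignment of size 9: 1→A, 2→D, 3→F, 4→I, 5→C, 6→H, 7→B, 8→E, 9→G.
All 9 left vertices are matched, so no larger matching exists.

9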